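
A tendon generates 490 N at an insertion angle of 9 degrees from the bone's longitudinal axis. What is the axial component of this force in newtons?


F_eff = F_tendon * cos(theta)
theta = 9 deg = 0.1571 rad
cos(theta) = 0.9877
F_eff = 490 * 0.9877
F_eff = 483.9673


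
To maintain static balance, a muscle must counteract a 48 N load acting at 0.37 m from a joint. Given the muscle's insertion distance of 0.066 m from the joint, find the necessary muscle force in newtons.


F_muscle = W * d_load / d_muscle
F_muscle = 48 * 0.37 / 0.066
Numerator = 17.7600
F_muscle = 269.0909


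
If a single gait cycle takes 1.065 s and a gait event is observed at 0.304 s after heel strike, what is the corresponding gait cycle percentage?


pct = (event_time / cycle_time) * 100
pct = (0.304 / 1.065) * 100
ratio = 0.2854
pct = 28.5446


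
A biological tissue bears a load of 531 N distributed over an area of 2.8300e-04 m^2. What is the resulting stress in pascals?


stress = F / A
stress = 531 / 2.8300e-04
stress = 1.8763e+06


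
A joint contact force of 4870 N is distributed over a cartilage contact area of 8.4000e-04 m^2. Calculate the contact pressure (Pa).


P = F / A
P = 4870 / 8.4000e-04
P = 5.7976e+06


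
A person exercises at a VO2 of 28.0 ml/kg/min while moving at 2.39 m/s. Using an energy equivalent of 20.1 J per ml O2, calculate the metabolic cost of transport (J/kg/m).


Power per kg = VO2 * 20.1 / 60
Power per kg = 28.0 * 20.1 / 60 = 9.3800 W/kg
Cost = power_per_kg / speed
Cost = 9.3800 / 2.39
Cost = 3.9247


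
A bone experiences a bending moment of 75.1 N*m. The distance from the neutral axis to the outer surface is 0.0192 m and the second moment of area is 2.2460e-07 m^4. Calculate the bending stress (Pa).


sigma = M * c / I
sigma = 75.1 * 0.0192 / 2.2460e-07
M * c = 1.4419
sigma = 6.4199e+06


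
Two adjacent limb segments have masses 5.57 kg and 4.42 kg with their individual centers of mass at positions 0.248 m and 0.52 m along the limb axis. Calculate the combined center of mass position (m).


COM = (m1*x1 + m2*x2) / (m1 + m2)
COM = (5.57*0.248 + 4.42*0.52) / (5.57 + 4.42)
Numerator = 3.6798
Denominator = 9.9900
COM = 0.3683


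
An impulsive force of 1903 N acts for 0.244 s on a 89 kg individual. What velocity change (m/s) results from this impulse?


J = F * dt = 1903 * 0.244 = 464.3320 N*s
delta_v = J / m
delta_v = 464.3320 / 89
delta_v = 5.2172


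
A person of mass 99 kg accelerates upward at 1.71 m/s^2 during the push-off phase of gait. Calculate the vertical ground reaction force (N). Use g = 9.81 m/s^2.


GRF = m * (g + a)
GRF = 99 * (9.81 + 1.71)
GRF = 99 * 11.5200
GRF = 1140.4800


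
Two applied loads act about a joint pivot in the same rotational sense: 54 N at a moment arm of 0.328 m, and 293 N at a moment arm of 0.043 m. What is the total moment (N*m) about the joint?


M = F1 * d1 + F2 * d2
M = 54 * 0.328 + 293 * 0.043
M = 17.7120 + 12.5990
M = 30.3110


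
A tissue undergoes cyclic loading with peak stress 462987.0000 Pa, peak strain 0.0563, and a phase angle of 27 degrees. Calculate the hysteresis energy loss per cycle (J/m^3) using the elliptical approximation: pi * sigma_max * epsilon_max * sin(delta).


E_loss = pi * sigma_max * epsilon_max * sin(delta)
delta = 27 deg = 0.4712 rad
sin(delta) = 0.4540
E_loss = pi * 462987.0000 * 0.0563 * 0.4540
E_loss = 37176.9562


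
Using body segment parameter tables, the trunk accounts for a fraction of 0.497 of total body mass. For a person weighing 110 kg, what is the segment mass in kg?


m_segment = body_mass * fraction
m_segment = 110 * 0.497
m_segment = 54.6700


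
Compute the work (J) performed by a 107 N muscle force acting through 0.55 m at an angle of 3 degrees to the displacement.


W = F * d * cos(theta)
theta = 3 deg = 0.0524 rad
cos(theta) = 0.9986
W = 107 * 0.55 * 0.9986
W = 58.7693


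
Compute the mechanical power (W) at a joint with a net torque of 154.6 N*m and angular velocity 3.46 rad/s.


P = M * omega
P = 154.6 * 3.46
P = 534.9160


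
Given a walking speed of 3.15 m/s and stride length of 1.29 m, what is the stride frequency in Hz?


f = v / stride_length
f = 3.15 / 1.29
f = 2.4419


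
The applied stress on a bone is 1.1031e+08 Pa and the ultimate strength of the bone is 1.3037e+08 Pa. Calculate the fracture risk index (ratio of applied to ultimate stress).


FRI = applied / ultimate
FRI = 1.1031e+08 / 1.3037e+08
FRI = 0.8461


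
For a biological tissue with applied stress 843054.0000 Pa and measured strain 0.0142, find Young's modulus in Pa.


E = stress / strain
E = 843054.0000 / 0.0142
E = 5.9370e+07


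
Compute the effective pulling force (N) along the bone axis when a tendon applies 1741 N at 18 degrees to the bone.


F_eff = F_tendon * cos(theta)
theta = 18 deg = 0.3142 rad
cos(theta) = 0.9511
F_eff = 1741 * 0.9511
F_eff = 1655.7894


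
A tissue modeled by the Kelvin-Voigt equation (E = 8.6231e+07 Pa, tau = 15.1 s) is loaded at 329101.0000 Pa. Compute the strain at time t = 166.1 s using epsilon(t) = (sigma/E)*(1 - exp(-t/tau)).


epsilon(t) = (sigma/E) * (1 - exp(-t/tau))
sigma/E = 329101.0000 / 8.6231e+07 = 0.0038
exp(-t/tau) = exp(-166.1 / 15.1) = 1.6702e-05
epsilon = 0.0038 * (1 - 1.6702e-05)
epsilon = 0.0038


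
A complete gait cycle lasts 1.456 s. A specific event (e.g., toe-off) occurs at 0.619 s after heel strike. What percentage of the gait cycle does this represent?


pct = (event_time / cycle_time) * 100
pct = (0.619 / 1.456) * 100
ratio = 0.4251
pct = 42.5137


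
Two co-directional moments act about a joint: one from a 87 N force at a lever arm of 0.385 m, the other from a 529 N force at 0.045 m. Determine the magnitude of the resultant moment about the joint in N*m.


M = F1 * d1 + F2 * d2
M = 87 * 0.385 + 529 * 0.045
M = 33.4950 + 23.8050
M = 57.3000


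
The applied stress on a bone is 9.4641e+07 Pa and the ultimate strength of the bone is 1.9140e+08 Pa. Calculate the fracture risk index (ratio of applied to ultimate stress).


FRI = applied / ultimate
FRI = 9.4641e+07 / 1.9140e+08
FRI = 0.4945


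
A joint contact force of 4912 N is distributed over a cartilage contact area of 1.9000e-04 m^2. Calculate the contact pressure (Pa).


P = F / A
P = 4912 / 1.9000e-04
P = 2.5853e+07


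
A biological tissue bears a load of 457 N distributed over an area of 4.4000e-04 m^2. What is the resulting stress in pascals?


stress = F / A
stress = 457 / 4.4000e-04
stress = 1.0386e+06


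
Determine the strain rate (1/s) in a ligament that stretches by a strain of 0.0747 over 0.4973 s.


strain_rate = delta_strain / delta_t
strain_rate = 0.0747 / 0.4973
strain_rate = 0.1502


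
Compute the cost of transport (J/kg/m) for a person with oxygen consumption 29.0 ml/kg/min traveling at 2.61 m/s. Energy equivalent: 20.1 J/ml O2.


Power per kg = VO2 * 20.1 / 60
Power per kg = 29.0 * 20.1 / 60 = 9.7150 W/kg
Cost = power_per_kg / speed
Cost = 9.7150 / 2.61
Cost = 3.7222


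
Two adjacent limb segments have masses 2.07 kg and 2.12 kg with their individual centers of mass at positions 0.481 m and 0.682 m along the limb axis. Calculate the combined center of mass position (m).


COM = (m1*x1 + m2*x2) / (m1 + m2)
COM = (2.07*0.481 + 2.12*0.682) / (2.07 + 2.12)
Numerator = 2.4415
Denominator = 4.1900
COM = 0.5827


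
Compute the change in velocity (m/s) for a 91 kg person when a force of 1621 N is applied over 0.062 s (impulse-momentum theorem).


J = F * dt = 1621 * 0.062 = 100.5020 N*s
delta_v = J / m
delta_v = 100.5020 / 91
delta_v = 1.1044


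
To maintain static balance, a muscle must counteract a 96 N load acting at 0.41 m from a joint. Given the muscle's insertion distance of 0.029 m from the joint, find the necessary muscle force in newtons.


F_muscle = W * d_load / d_muscle
F_muscle = 96 * 0.41 / 0.029
Numerator = 39.3600
F_muscle = 1357.2414


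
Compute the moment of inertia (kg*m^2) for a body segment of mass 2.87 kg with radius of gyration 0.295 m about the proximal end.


I = m * k^2
I = 2.87 * 0.295^2
k^2 = 0.0870
I = 0.2498


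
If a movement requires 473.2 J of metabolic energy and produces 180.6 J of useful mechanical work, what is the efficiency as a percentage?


eta = (W_mech / E_meta) * 100
eta = (180.6 / 473.2) * 100
ratio = 0.3817
eta = 38.1657


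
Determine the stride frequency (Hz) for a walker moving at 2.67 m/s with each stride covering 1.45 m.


f = v / stride_length
f = 2.67 / 1.45
f = 1.8414


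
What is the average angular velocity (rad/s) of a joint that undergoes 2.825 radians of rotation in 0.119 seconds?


omega = delta_theta / delta_t
omega = 2.825 / 0.119
omega = 23.7395


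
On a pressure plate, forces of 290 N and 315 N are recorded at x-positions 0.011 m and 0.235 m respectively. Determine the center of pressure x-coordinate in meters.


COP_x = (F1*x1 + F2*x2) / (F1 + F2)
COP_x = (290*0.011 + 315*0.235) / (290 + 315)
Numerator = 77.2150
Denominator = 605
COP_x = 0.1276


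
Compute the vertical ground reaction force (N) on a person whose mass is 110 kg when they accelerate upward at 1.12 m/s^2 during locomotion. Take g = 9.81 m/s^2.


GRF = m * (g + a)
GRF = 110 * (9.81 + 1.12)
GRF = 110 * 10.9300
GRF = 1202.3000


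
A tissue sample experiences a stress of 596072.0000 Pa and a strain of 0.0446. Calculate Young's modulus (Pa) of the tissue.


E = stress / strain
E = 596072.0000 / 0.0446
E = 1.3365e+07


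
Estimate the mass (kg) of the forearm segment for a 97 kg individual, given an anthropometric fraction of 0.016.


m_segment = body_mass * fraction
m_segment = 97 * 0.016
m_segment = 1.5520


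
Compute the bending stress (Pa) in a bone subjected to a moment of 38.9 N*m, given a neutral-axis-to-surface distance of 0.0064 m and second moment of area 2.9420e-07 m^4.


sigma = M * c / I
sigma = 38.9 * 0.0064 / 2.9420e-07
M * c = 0.2490
sigma = 846227.0564


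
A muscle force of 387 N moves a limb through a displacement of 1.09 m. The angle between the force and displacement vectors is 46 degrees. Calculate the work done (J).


W = F * d * cos(theta)
theta = 46 deg = 0.8029 rad
cos(theta) = 0.6947
W = 387 * 1.09 * 0.6947
W = 293.0277


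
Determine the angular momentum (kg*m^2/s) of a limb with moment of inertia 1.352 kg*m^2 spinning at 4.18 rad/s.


L = I * omega
L = 1.352 * 4.18
L = 5.6514


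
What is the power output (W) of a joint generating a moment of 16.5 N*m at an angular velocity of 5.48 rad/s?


P = M * omega
P = 16.5 * 5.48
P = 90.4200


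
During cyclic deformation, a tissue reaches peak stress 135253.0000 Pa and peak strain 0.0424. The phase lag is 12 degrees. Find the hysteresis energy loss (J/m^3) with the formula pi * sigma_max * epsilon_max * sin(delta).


E_loss = pi * sigma_max * epsilon_max * sin(delta)
delta = 12 deg = 0.2094 rad
sin(delta) = 0.2079
E_loss = pi * 135253.0000 * 0.0424 * 0.2079
E_loss = 3745.7738


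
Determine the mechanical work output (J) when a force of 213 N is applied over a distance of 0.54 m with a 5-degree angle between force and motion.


W = F * d * cos(theta)
theta = 5 deg = 0.0873 rad
cos(theta) = 0.9962
W = 213 * 0.54 * 0.9962
W = 114.5823


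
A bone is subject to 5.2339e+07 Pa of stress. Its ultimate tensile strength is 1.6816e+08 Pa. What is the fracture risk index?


FRI = applied / ultimate
FRI = 5.2339e+07 / 1.6816e+08
FRI = 0.3112


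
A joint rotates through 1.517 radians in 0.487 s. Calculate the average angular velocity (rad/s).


omega = delta_theta / delta_t
omega = 1.517 / 0.487
omega = 3.1150


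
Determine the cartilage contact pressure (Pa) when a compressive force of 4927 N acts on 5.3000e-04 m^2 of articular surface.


P = F / A
P = 4927 / 5.3000e-04
P = 9.2962e+06


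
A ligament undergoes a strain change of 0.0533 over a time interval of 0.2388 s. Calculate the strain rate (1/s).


strain_rate = delta_strain / delta_t
strain_rate = 0.0533 / 0.2388
strain_rate = 0.2232


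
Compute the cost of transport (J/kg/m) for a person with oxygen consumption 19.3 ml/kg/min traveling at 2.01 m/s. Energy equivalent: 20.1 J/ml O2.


Power per kg = VO2 * 20.1 / 60
Power per kg = 19.3 * 20.1 / 60 = 6.4655 W/kg
Cost = power_per_kg / speed
Cost = 6.4655 / 2.01
Cost = 3.2167


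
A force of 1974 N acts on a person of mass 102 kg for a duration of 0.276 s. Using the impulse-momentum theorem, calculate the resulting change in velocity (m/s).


J = F * dt = 1974 * 0.276 = 544.8240 N*s
delta_v = J / m
delta_v = 544.8240 / 102
delta_v = 5.3414


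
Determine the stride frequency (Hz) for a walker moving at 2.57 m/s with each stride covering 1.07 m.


f = v / stride_length
f = 2.57 / 1.07
f = 2.4019


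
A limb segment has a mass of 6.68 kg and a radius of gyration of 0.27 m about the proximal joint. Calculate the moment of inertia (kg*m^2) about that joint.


I = m * k^2
I = 6.68 * 0.27^2
k^2 = 0.0729
I = 0.4870


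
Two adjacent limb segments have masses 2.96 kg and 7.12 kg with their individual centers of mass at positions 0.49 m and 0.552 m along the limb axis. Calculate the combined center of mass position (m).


COM = (m1*x1 + m2*x2) / (m1 + m2)
COM = (2.96*0.49 + 7.12*0.552) / (2.96 + 7.12)
Numerator = 5.3806
Denominator = 10.0800
COM = 0.5338


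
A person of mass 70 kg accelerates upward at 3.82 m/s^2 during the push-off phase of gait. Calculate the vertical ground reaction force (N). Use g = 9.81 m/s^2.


GRF = m * (g + a)
GRF = 70 * (9.81 + 3.82)
GRF = 70 * 13.6300
GRF = 954.1000


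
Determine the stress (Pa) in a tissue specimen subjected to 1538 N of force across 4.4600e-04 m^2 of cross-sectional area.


stress = F / A
stress = 1538 / 4.4600e-04
stress = 3.4484e+06


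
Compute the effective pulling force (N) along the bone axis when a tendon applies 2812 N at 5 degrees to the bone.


F_eff = F_tendon * cos(theta)
theta = 5 deg = 0.0873 rad
cos(theta) = 0.9962
F_eff = 2812 * 0.9962
F_eff = 2801.2995


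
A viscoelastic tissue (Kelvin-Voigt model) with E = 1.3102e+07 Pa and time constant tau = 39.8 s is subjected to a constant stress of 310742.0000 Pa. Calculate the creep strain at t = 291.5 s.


epsilon(t) = (sigma/E) * (1 - exp(-t/tau))
sigma/E = 310742.0000 / 1.3102e+07 = 0.0237
exp(-t/tau) = exp(-291.5 / 39.8) = 6.5944e-04
epsilon = 0.0237 * (1 - 6.5944e-04)
epsilon = 0.0237


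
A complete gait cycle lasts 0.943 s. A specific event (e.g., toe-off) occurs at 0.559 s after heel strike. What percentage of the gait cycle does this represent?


pct = (event_time / cycle_time) * 100
pct = (0.559 / 0.943) * 100
ratio = 0.5928
pct = 59.2789


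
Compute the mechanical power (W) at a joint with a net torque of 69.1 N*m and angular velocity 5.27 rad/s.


P = M * omega
P = 69.1 * 5.27
P = 364.1570


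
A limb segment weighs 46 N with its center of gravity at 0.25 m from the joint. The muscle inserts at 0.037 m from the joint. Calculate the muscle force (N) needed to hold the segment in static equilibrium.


F_muscle = W * d_load / d_muscle
F_muscle = 46 * 0.25 / 0.037
Numerator = 11.5000
F_muscle = 310.8108


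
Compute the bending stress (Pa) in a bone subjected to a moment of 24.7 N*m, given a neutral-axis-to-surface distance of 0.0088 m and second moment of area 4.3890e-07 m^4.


sigma = M * c / I
sigma = 24.7 * 0.0088 / 4.3890e-07
M * c = 0.2174
sigma = 495238.0952


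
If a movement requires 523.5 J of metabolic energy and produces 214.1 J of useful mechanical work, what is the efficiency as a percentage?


eta = (W_mech / E_meta) * 100
eta = (214.1 / 523.5) * 100
ratio = 0.4090
eta = 40.8978


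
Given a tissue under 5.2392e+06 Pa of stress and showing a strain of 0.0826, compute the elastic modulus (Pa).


E = stress / strain
E = 5.2392e+06 / 0.0826
E = 6.3429e+07


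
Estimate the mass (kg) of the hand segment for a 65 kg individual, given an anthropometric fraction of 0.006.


m_segment = body_mass * fraction
m_segment = 65 * 0.006
m_segment = 0.3900


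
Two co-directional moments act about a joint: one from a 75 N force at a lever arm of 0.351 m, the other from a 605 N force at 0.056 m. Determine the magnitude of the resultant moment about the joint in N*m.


M = F1 * d1 + F2 * d2
M = 75 * 0.351 + 605 * 0.056
M = 26.3250 + 33.8800
M = 60.2050


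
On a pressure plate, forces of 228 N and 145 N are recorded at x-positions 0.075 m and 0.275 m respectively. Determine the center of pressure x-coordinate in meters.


COP_x = (F1*x1 + F2*x2) / (F1 + F2)
COP_x = (228*0.075 + 145*0.275) / (228 + 145)
Numerator = 56.9750
Denominator = 373
COP_x = 0.1527


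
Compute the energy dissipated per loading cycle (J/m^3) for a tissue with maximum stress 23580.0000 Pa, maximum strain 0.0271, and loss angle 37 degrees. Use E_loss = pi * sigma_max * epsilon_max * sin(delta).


E_loss = pi * sigma_max * epsilon_max * sin(delta)
delta = 37 deg = 0.6458 rad
sin(delta) = 0.6018
E_loss = pi * 23580.0000 * 0.0271 * 0.6018
E_loss = 1208.1643


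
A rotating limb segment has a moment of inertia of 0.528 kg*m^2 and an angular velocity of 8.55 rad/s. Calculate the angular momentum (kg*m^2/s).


L = I * omega
L = 0.528 * 8.55
L = 4.5144


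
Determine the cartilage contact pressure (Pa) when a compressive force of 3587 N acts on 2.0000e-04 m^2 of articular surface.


P = F / A
P = 3587 / 2.0000e-04
P = 1.7935e+07


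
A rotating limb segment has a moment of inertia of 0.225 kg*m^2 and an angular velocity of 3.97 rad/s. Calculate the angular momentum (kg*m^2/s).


L = I * omega
L = 0.225 * 3.97
L = 0.8933


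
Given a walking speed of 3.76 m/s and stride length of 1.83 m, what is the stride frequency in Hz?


f = v / stride_length
f = 3.76 / 1.83
f = 2.0546


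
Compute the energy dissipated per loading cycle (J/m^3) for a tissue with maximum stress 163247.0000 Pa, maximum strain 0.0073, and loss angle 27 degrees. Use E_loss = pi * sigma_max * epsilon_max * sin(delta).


E_loss = pi * sigma_max * epsilon_max * sin(delta)
delta = 27 deg = 0.4712 rad
sin(delta) = 0.4540
E_loss = pi * 163247.0000 * 0.0073 * 0.4540
E_loss = 1699.6704


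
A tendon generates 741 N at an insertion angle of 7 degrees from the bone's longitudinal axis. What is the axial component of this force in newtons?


F_eff = F_tendon * cos(theta)
theta = 7 deg = 0.1222 rad
cos(theta) = 0.9925
F_eff = 741 * 0.9925
F_eff = 735.4767


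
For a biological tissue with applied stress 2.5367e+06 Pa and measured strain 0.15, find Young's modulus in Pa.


E = stress / strain
E = 2.5367e+06 / 0.15
E = 1.6911e+07


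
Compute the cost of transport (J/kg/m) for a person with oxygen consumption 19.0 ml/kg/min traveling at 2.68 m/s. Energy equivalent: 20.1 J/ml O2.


Power per kg = VO2 * 20.1 / 60
Power per kg = 19.0 * 20.1 / 60 = 6.3650 W/kg
Cost = power_per_kg / speed
Cost = 6.3650 / 2.68
Cost = 2.3750


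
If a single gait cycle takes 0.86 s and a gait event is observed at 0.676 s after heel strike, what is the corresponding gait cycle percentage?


pct = (event_time / cycle_time) * 100
pct = (0.676 / 0.86) * 100
ratio = 0.7860
pct = 78.6047


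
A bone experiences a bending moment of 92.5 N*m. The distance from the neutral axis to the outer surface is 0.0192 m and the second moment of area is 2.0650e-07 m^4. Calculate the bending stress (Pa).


sigma = M * c / I
sigma = 92.5 * 0.0192 / 2.0650e-07
M * c = 1.7760
sigma = 8.6005e+06


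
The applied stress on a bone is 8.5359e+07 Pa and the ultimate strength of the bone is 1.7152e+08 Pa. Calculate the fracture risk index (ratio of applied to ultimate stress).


FRI = applied / ultimate
FRI = 8.5359e+07 / 1.7152e+08
FRI = 0.4977


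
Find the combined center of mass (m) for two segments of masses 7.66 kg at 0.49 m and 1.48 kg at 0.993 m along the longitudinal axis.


COM = (m1*x1 + m2*x2) / (m1 + m2)
COM = (7.66*0.49 + 1.48*0.993) / (7.66 + 1.48)
Numerator = 5.2230
Denominator = 9.1400
COM = 0.5714


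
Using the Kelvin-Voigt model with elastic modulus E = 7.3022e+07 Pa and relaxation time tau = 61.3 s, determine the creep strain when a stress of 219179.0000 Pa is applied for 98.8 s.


epsilon(t) = (sigma/E) * (1 - exp(-t/tau))
sigma/E = 219179.0000 / 7.3022e+07 = 0.0030
exp(-t/tau) = exp(-98.8 / 61.3) = 0.1995
epsilon = 0.0030 * (1 - 0.1995)
epsilon = 0.0024


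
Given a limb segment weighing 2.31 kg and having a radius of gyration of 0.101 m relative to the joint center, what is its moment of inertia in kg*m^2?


I = m * k^2
I = 2.31 * 0.101^2
k^2 = 0.0102
I = 0.0236


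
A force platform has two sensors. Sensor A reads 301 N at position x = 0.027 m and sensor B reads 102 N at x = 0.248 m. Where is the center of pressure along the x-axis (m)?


COP_x = (F1*x1 + F2*x2) / (F1 + F2)
COP_x = (301*0.027 + 102*0.248) / (301 + 102)
Numerator = 33.4230
Denominator = 403
COP_x = 0.0829


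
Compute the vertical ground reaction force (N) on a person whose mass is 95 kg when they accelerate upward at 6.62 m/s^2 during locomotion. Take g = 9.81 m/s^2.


GRF = m * (g + a)
GRF = 95 * (9.81 + 6.62)
GRF = 95 * 16.4300
GRF = 1560.8500


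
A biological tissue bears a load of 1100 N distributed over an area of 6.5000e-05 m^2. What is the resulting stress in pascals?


stress = F / A
stress = 1100 / 6.5000e-05
stress = 1.6923e+07


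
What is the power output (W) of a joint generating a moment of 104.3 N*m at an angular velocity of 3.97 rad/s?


P = M * omega
P = 104.3 * 3.97
P = 414.0710


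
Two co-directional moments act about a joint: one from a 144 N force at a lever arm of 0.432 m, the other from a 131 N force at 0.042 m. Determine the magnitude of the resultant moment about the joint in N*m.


M = F1 * d1 + F2 * d2
M = 144 * 0.432 + 131 * 0.042
M = 62.2080 + 5.5020
M = 67.7100


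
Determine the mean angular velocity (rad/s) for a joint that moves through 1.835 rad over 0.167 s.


omega = delta_theta / delta_t
omega = 1.835 / 0.167
omega = 10.9880


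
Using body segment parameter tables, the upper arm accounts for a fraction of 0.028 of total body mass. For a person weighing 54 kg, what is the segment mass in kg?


m_segment = body_mass * fraction
m_segment = 54 * 0.028
m_segment = 1.5120


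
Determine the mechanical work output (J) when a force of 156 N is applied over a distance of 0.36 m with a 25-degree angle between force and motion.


W = F * d * cos(theta)
theta = 25 deg = 0.4363 rad
cos(theta) = 0.9063
W = 156 * 0.36 * 0.9063
W = 50.8982


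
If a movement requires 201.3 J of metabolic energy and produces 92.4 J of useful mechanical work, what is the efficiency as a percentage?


eta = (W_mech / E_meta) * 100
eta = (92.4 / 201.3) * 100
ratio = 0.4590
eta = 45.9016


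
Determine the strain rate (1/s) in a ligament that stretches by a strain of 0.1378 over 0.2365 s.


strain_rate = delta_strain / delta_t
strain_rate = 0.1378 / 0.2365
strain_rate = 0.5827


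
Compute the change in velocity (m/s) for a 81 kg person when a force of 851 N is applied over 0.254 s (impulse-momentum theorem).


J = F * dt = 851 * 0.254 = 216.1540 N*s
delta_v = J / m
delta_v = 216.1540 / 81
delta_v = 2.6686


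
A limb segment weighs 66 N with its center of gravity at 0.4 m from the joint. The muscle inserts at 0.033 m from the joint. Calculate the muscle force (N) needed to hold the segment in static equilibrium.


F_muscle = W * d_load / d_muscle
F_muscle = 66 * 0.4 / 0.033
Numerator = 26.4000
F_muscle = 800.0000


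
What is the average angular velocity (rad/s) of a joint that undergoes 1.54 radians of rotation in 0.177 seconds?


omega = delta_theta / delta_t
omega = 1.54 / 0.177
omega = 8.7006


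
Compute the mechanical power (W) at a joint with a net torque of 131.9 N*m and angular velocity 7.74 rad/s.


P = M * omega
P = 131.9 * 7.74
P = 1020.9060


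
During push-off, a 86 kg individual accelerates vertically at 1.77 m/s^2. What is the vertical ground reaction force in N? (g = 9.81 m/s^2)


GRF = m * (g + a)
GRF = 86 * (9.81 + 1.77)
GRF = 86 * 11.5800
GRF = 995.8800


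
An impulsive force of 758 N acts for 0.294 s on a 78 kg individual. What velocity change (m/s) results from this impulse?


J = F * dt = 758 * 0.294 = 222.8520 N*s
delta_v = J / m
delta_v = 222.8520 / 78
delta_v = 2.8571


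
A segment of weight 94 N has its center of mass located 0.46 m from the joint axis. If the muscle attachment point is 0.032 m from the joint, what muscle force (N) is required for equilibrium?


F_muscle = W * d_load / d_muscle
F_muscle = 94 * 0.46 / 0.032
Numerator = 43.2400
F_muscle = 1351.2500


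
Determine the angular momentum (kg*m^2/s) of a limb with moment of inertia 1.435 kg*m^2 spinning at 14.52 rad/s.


L = I * omega
L = 1.435 * 14.52
L = 20.8362


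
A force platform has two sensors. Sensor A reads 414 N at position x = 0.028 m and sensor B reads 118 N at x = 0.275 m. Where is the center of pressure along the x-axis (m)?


COP_x = (F1*x1 + F2*x2) / (F1 + F2)
COP_x = (414*0.028 + 118*0.275) / (414 + 118)
Numerator = 44.0420
Denominator = 532
COP_x = 0.0828


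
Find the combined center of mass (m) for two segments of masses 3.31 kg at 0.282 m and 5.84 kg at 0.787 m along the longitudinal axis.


COM = (m1*x1 + m2*x2) / (m1 + m2)
COM = (3.31*0.282 + 5.84*0.787) / (3.31 + 5.84)
Numerator = 5.5295
Denominator = 9.1500
COM = 0.6043


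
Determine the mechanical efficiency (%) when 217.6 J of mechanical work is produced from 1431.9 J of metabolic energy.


eta = (W_mech / E_meta) * 100
eta = (217.6 / 1431.9) * 100
ratio = 0.1520
eta = 15.1966


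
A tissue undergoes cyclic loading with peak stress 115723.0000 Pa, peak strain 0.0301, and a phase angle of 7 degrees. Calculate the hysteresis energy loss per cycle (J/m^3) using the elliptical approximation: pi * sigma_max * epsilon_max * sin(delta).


E_loss = pi * sigma_max * epsilon_max * sin(delta)
delta = 7 deg = 0.1222 rad
sin(delta) = 0.1219
E_loss = pi * 115723.0000 * 0.0301 * 0.1219
E_loss = 1333.6152


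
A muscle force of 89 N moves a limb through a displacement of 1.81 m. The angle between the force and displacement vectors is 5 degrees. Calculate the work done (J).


W = F * d * cos(theta)
theta = 5 deg = 0.0873 rad
cos(theta) = 0.9962
W = 89 * 1.81 * 0.9962
W = 160.4770


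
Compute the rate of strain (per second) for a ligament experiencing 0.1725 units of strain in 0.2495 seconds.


strain_rate = delta_strain / delta_t
strain_rate = 0.1725 / 0.2495
strain_rate = 0.6914


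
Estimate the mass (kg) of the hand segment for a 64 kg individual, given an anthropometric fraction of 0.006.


m_segment = body_mass * fraction
m_segment = 64 * 0.006
m_segment = 0.3840


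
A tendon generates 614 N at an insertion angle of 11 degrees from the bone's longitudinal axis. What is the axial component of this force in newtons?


F_eff = F_tendon * cos(theta)
theta = 11 deg = 0.1920 rad
cos(theta) = 0.9816
F_eff = 614 * 0.9816
F_eff = 602.7191


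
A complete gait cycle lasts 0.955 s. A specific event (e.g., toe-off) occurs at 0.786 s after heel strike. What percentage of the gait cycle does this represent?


pct = (event_time / cycle_time) * 100
pct = (0.786 / 0.955) * 100
ratio = 0.8230
pct = 82.3037


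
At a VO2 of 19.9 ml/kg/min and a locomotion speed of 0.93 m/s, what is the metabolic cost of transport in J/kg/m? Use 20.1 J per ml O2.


Power per kg = VO2 * 20.1 / 60
Power per kg = 19.9 * 20.1 / 60 = 6.6665 W/kg
Cost = power_per_kg / speed
Cost = 6.6665 / 0.93
Cost = 7.1683


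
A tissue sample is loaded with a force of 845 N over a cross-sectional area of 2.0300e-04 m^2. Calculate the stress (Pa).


stress = F / A
stress = 845 / 2.0300e-04
stress = 4.1626e+06


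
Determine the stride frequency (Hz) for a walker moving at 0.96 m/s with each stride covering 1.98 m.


f = v / stride_length
f = 0.96 / 1.98
f = 0.4848


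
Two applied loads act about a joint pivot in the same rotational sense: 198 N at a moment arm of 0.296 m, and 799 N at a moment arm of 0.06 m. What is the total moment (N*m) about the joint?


M = F1 * d1 + F2 * d2
M = 198 * 0.296 + 799 * 0.06
M = 58.6080 + 47.9400
M = 106.5480


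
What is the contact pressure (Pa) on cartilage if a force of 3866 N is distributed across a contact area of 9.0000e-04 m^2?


P = F / A
P = 3866 / 9.0000e-04
P = 4.2956e+06


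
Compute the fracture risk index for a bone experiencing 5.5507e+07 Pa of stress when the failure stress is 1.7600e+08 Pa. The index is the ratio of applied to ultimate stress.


FRI = applied / ultimate
FRI = 5.5507e+07 / 1.7600e+08
FRI = 0.3154


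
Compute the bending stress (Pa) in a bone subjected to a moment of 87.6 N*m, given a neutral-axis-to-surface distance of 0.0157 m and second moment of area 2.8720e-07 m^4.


sigma = M * c / I
sigma = 87.6 * 0.0157 / 2.8720e-07
M * c = 1.3753
sigma = 4.7887e+06


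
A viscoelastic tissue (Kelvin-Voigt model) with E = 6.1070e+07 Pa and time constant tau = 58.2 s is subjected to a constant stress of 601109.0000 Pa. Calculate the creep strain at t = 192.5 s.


epsilon(t) = (sigma/E) * (1 - exp(-t/tau))
sigma/E = 601109.0000 / 6.1070e+07 = 0.0098
exp(-t/tau) = exp(-192.5 / 58.2) = 0.0366
epsilon = 0.0098 * (1 - 0.0366)
epsilon = 0.0095


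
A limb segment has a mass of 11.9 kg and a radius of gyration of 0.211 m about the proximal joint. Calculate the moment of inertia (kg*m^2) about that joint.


I = m * k^2
I = 11.9 * 0.211^2
k^2 = 0.0445
I = 0.5298


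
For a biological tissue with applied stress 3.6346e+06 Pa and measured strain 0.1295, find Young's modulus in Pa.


E = stress / strain
E = 3.6346e+06 / 0.1295
E = 2.8066e+07


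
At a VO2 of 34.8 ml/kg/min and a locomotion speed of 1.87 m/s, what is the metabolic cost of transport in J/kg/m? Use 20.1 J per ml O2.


Power per kg = VO2 * 20.1 / 60
Power per kg = 34.8 * 20.1 / 60 = 11.6580 W/kg
Cost = power_per_kg / speed
Cost = 11.6580 / 1.87
Cost = 6.2342


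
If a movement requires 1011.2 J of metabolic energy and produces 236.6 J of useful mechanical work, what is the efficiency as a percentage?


eta = (W_mech / E_meta) * 100
eta = (236.6 / 1011.2) * 100
ratio = 0.2340
eta = 23.3979


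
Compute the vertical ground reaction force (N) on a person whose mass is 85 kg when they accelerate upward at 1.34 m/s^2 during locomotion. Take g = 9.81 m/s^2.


GRF = m * (g + a)
GRF = 85 * (9.81 + 1.34)
GRF = 85 * 11.1500
GRF = 947.7500


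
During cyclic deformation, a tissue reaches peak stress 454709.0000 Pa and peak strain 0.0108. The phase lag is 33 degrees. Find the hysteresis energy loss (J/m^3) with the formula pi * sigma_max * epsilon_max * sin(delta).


E_loss = pi * sigma_max * epsilon_max * sin(delta)
delta = 33 deg = 0.5760 rad
sin(delta) = 0.5446
E_loss = pi * 454709.0000 * 0.0108 * 0.5446
E_loss = 8402.6436


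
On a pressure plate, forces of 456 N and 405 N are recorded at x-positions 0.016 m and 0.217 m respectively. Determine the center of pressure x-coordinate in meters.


COP_x = (F1*x1 + F2*x2) / (F1 + F2)
COP_x = (456*0.016 + 405*0.217) / (456 + 405)
Numerator = 95.1810
Denominator = 861
COP_x = 0.1105


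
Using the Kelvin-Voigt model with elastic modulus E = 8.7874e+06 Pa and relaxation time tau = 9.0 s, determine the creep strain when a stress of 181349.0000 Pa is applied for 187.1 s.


epsilon(t) = (sigma/E) * (1 - exp(-t/tau))
sigma/E = 181349.0000 / 8.7874e+06 = 0.0206
exp(-t/tau) = exp(-187.1 / 9.0) = 9.3648e-10
epsilon = 0.0206 * (1 - 9.3648e-10)
epsilon = 0.0206


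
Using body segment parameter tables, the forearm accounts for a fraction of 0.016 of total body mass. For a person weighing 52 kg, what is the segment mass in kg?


m_segment = body_mass * fraction
m_segment = 52 * 0.016
m_segment = 0.8320


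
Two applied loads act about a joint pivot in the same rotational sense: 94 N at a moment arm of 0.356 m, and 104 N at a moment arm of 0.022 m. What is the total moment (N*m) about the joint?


M = F1 * d1 + F2 * d2
M = 94 * 0.356 + 104 * 0.022
M = 33.4640 + 2.2880
M = 35.7520


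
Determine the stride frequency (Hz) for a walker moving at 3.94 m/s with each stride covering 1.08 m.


f = v / stride_length
f = 3.94 / 1.08
f = 3.6481


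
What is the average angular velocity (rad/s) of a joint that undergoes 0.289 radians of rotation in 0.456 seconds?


omega = delta_theta / delta_t
omega = 0.289 / 0.456
omega = 0.6338


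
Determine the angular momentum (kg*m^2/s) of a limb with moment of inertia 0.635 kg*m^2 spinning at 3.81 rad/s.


L = I * omega
L = 0.635 * 3.81
L = 2.4194


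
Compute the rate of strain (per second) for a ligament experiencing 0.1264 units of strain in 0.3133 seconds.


strain_rate = delta_strain / delta_t
strain_rate = 0.1264 / 0.3133
strain_rate = 0.4034


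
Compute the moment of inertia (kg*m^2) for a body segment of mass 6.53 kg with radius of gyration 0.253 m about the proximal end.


I = m * k^2
I = 6.53 * 0.253^2
k^2 = 0.0640
I = 0.4180


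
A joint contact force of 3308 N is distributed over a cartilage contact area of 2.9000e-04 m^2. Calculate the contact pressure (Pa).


P = F / A
P = 3308 / 2.9000e-04
P = 1.1407e+07


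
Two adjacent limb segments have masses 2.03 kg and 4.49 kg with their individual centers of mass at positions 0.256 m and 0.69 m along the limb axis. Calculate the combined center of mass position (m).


COM = (m1*x1 + m2*x2) / (m1 + m2)
COM = (2.03*0.256 + 4.49*0.69) / (2.03 + 4.49)
Numerator = 3.6178
Denominator = 6.5200
COM = 0.5549


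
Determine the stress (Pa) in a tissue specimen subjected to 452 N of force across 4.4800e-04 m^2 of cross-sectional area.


stress = F / A
stress = 452 / 4.4800e-04
stress = 1.0089e+06


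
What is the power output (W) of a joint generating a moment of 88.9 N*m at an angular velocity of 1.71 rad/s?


P = M * omega
P = 88.9 * 1.71
P = 152.0190


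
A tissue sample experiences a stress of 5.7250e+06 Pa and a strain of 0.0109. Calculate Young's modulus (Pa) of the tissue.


E = stress / strain
E = 5.7250e+06 / 0.0109
E = 5.2523e+08


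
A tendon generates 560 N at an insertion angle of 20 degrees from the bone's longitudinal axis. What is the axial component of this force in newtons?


F_eff = F_tendon * cos(theta)
theta = 20 deg = 0.3491 rad
cos(theta) = 0.9397
F_eff = 560 * 0.9397
F_eff = 526.2279


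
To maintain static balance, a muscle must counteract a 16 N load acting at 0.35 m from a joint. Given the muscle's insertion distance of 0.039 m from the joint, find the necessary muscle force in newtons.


F_muscle = W * d_load / d_muscle
F_muscle = 16 * 0.35 / 0.039
Numerator = 5.6000
F_muscle = 143.5897


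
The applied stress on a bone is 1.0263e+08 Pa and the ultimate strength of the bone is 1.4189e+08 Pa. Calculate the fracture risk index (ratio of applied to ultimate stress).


FRI = applied / ultimate
FRI = 1.0263e+08 / 1.4189e+08
FRI = 0.7233


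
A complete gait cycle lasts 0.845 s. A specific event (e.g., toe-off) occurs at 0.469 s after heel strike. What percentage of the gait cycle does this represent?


pct = (event_time / cycle_time) * 100
pct = (0.469 / 0.845) * 100
ratio = 0.5550
pct = 55.5030


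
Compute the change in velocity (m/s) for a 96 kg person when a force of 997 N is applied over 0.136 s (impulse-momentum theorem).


J = F * dt = 997 * 0.136 = 135.5920 N*s
delta_v = J / m
delta_v = 135.5920 / 96
delta_v = 1.4124


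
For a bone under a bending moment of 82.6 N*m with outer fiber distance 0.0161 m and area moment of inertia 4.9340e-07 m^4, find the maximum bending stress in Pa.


sigma = M * c / I
sigma = 82.6 * 0.0161 / 4.9340e-07
M * c = 1.3299
sigma = 2.6953e+06


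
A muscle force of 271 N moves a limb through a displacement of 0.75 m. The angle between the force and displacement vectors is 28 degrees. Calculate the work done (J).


W = F * d * cos(theta)
theta = 28 deg = 0.4887 rad
cos(theta) = 0.8829
W = 271 * 0.75 * 0.8829
W = 179.4591


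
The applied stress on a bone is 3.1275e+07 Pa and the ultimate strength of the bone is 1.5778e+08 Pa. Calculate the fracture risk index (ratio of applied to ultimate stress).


FRI = applied / ultimate
FRI = 3.1275e+07 / 1.5778e+08
FRI = 0.1982


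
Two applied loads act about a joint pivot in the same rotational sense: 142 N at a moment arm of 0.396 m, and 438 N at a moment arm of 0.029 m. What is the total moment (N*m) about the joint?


M = F1 * d1 + F2 * d2
M = 142 * 0.396 + 438 * 0.029
M = 56.2320 + 12.7020
M = 68.9340


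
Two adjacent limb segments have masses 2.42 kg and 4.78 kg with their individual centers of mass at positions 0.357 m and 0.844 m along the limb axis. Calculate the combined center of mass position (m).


COM = (m1*x1 + m2*x2) / (m1 + m2)
COM = (2.42*0.357 + 4.78*0.844) / (2.42 + 4.78)
Numerator = 4.8983
Denominator = 7.2000
COM = 0.6803


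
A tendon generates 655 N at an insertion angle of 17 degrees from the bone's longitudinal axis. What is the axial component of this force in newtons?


F_eff = F_tendon * cos(theta)
theta = 17 deg = 0.2967 rad
cos(theta) = 0.9563
F_eff = 655 * 0.9563
F_eff = 626.3796


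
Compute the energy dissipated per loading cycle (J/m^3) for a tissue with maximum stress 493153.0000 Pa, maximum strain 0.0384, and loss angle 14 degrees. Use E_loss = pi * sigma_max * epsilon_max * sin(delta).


E_loss = pi * sigma_max * epsilon_max * sin(delta)
delta = 14 deg = 0.2443 rad
sin(delta) = 0.2419
E_loss = pi * 493153.0000 * 0.0384 * 0.2419
E_loss = 14392.5568


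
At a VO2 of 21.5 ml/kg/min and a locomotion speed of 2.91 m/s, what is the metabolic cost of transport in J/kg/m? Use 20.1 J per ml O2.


Power per kg = VO2 * 20.1 / 60
Power per kg = 21.5 * 20.1 / 60 = 7.2025 W/kg
Cost = power_per_kg / speed
Cost = 7.2025 / 2.91
Cost = 2.4751


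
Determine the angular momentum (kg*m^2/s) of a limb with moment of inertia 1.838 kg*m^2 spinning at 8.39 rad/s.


L = I * omega
L = 1.838 * 8.39
L = 15.4208


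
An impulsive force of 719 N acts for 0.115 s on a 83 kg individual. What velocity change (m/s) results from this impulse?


J = F * dt = 719 * 0.115 = 82.6850 N*s
delta_v = J / m
delta_v = 82.6850 / 83
delta_v = 0.9962


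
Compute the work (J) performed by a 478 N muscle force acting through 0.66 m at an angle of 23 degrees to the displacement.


W = F * d * cos(theta)
theta = 23 deg = 0.4014 rad
cos(theta) = 0.9205
W = 478 * 0.66 * 0.9205
W = 290.4009


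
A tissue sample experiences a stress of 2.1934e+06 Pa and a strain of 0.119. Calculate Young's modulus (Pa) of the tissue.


E = stress / strain
E = 2.1934e+06 / 0.119
E = 1.8432e+07


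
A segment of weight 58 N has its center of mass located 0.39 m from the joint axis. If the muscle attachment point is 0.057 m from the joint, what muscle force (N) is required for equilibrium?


F_muscle = W * d_load / d_muscle
F_muscle = 58 * 0.39 / 0.057
Numerator = 22.6200
F_muscle = 396.8421


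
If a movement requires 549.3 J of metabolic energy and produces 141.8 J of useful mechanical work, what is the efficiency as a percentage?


eta = (W_mech / E_meta) * 100
eta = (141.8 / 549.3) * 100
ratio = 0.2581
eta = 25.8147


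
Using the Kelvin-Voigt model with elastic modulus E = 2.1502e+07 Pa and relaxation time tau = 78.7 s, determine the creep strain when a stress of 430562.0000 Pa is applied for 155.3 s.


epsilon(t) = (sigma/E) * (1 - exp(-t/tau))
sigma/E = 430562.0000 / 2.1502e+07 = 0.0200
exp(-t/tau) = exp(-155.3 / 78.7) = 0.1390
epsilon = 0.0200 * (1 - 0.1390)
epsilon = 0.0172
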